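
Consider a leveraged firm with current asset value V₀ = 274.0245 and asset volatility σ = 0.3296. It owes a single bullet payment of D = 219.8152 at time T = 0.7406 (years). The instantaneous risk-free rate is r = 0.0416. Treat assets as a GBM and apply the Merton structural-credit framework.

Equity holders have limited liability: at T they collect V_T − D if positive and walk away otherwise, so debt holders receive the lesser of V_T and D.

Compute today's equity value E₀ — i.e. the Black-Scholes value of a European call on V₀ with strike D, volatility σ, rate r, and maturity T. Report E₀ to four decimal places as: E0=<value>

E0=67.9015

d₁ = [ln(V₀/D) + (r + σ²/2)T] / (σ√T)
   = [ln(274.0245/219.8152) + (0.0416 + 0.5·0.3296²)·0.7406] / (0.3296·√0.7406)
   = [0.220430 + 0.071037] / 0.283648 = 1.027568
d₂ = d₁ − σ√T = 1.027568 − 0.283648 = 0.743921
N(d₁) = 0.847924,  N(d₂) = 0.771538,  e^(−rT) = 0.969661
E₀ = V₀·N(d₁) − D·e^(−rT)·N(d₂)
   = 274.0245·0.847924 − 219.8152·0.969661·0.771538 = 67.901487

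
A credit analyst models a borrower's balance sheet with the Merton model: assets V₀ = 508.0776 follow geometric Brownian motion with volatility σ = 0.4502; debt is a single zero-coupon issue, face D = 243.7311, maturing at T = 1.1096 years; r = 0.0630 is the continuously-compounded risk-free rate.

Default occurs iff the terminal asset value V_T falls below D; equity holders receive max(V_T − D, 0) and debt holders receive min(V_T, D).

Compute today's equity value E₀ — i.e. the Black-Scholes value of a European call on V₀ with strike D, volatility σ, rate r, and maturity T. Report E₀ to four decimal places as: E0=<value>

E0=283.7137

d₁ = [ln(V₀/D) + (r + σ²/2)T] / (σ√T)
   = [ln(508.0776/243.7311) + (0.0630 + 0.5·0.4502²)·1.1096] / (0.4502·√1.1096)
   = [0.734569 + 0.182352] / 0.474230 = 1.933494
d₂ = d₁ − σ√T = 1.933494 − 0.474230 = 1.459265
N(d₁) = 0.973412,  N(d₂) = 0.927754,  e^(−rT) = 0.932483
E₀ = V₀·N(d₁) − D·e^(−rT)·N(d₂)
   = 508.0776·0.973412 − 243.7311·0.932483·0.927754 = 283.713737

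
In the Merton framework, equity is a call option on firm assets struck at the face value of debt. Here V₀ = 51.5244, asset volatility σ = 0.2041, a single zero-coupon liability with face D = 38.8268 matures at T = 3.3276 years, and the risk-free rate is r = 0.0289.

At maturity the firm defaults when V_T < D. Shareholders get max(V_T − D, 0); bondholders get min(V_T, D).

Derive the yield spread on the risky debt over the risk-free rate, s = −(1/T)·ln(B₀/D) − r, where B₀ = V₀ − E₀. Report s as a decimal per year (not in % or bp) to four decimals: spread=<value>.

d₁ = [ln(V₀/D) + (r + σ²/2)T] / (σ√T)
   = [ln(51.5244/38.8268) + (0.0289 + 0.5·0.2041²)·3.3276] / (0.2041·√3.3276)
   = [0.282945 + 0.165476] / 0.372313 = 1.204418
d₂ = d₁ − σ√T = 1.204418 − 0.372313 = 0.832105
N(d₁) = 0.885786,  N(d₂) = 0.797325,  e^(−rT) = 0.908312
E₀ = V₀·N(d₁) − D·e^(−rT)·N(d₂)
   = 51.5244·0.885786 − 38.8268·0.908312·0.797325 = 17.520456
B₀ = V₀ − E₀ = 51.5244 − 17.520456 = 34.003944
spread = −(1/T)·ln(B₀/D) − r = −(1/3.3276)·ln(34.003944/38.8268) − 0.0289 = 0.01095883

spread=0.0110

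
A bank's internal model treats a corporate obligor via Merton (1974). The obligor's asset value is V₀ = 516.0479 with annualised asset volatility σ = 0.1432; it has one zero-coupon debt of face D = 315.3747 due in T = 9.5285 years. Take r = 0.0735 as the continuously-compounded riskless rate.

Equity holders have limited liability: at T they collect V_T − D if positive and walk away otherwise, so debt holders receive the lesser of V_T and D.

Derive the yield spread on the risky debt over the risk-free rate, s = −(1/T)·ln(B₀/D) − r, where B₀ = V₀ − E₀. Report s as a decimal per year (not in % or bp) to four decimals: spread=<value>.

d₁ = [ln(V₀/D) + (r + σ²/2)T] / (σ√T)
   = [ln(516.0479/315.3747) + (0.0735 + 0.5·0.1432²)·9.5285] / (0.1432·√9.5285)
   = [0.492438 + 0.798042] / 0.442034 = 2.919415
d₂ = d₁ − σ√T = 2.919415 − 0.442034 = 2.477382
N(d₁) = 0.998247,  N(d₂) = 0.993382,  e^(−rT) = 0.496414
E₀ = V₀·N(d₁) − D·e^(−rT)·N(d₂)
   = 516.0479·0.998247 − 315.3747·0.496414·0.993382 = 359.622595
B₀ = V₀ − E₀ = 516.0479 − 359.622595 = 156.425305
spread = −(1/T)·ln(B₀/D) − r = −(1/9.5285)·ln(156.425305/315.3747) − 0.0735 = 0.00008796

spread=0.0001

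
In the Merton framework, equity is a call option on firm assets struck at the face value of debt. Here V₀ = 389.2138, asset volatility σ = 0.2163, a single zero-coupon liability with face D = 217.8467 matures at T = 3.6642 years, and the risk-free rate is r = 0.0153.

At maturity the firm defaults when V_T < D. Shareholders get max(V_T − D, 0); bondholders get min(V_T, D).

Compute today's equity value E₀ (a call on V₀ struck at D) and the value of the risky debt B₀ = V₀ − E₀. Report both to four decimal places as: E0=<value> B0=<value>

d₁ = [ln(V₀/D) + (r + σ²/2)T] / (σ√T)
   = [ln(389.2138/217.8467) + (0.0153 + 0.5·0.2163²)·3.6642] / (0.2163·√3.6642)
   = [0.580337 + 0.141778] / 0.414044 = 1.744057
d₂ = d₁ − σ√T = 1.744057 − 0.414044 = 1.330013
N(d₁) = 0.959425,  N(d₂) = 0.908243,  e^(−rT) = 0.945480
E₀ = V₀·N(d₁) − D·e^(−rT)·N(d₂)
   = 389.2138·0.959425 − 217.8467·0.945480·0.908243 = 186.351012
B₀ = V₀ − E₀ = 389.2138 − 186.351012 = 202.862788

E0=186.3510 B0=202.8628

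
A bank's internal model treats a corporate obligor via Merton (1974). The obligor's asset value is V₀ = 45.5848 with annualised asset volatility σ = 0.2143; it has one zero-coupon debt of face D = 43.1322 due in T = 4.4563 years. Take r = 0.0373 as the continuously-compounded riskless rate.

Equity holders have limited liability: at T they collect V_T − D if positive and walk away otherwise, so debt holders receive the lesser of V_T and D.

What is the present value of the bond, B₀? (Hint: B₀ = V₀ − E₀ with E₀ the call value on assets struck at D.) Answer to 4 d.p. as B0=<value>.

d₁ = [ln(V₀/D) + (r + σ²/2)T] / (σ√T)
   = [ln(45.5848/43.1322) + (0.0373 + 0.5·0.2143²)·4.4563] / (0.2143·√4.4563)
   = [0.055305 + 0.268547] / 0.452386 = 0.715873
d₂ = d₁ − σ√T = 0.715873 − 0.452386 = 0.263487
N(d₁) = 0.762965,  N(d₂) = 0.603912,  e^(−rT) = 0.846860
E₀ = V₀·N(d₁) − D·e^(−rT)·N(d₂)
   = 45.5848·0.762965 − 43.1322·0.846860·0.603912 = 12.720550
B₀ = V₀ − E₀ = 45.5848 − 12.720550 = 32.864250

B0=32.8643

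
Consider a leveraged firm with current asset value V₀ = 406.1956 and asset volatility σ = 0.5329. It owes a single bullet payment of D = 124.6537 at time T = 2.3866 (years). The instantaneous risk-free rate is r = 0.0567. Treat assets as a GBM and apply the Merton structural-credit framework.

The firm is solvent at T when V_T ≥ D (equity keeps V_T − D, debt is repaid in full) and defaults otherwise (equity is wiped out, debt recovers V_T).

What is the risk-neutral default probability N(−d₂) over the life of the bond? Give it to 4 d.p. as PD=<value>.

d₁ = [ln(V₀/D) + (r + σ²/2)T] / (σ√T)
   = [ln(406.1956/124.6537) + (0.0567 + 0.5·0.5329²)·2.3866] / (0.5329·√2.3866)
   = [1.181295 + 0.474196] / 0.823257 = 2.010905
d₂ = d₁ − σ√T = 2.010905 − 0.823257 = 1.187647
risk-neutral PD = N(−d₂) = N(-1.187647) = 0.117486

PD=0.1175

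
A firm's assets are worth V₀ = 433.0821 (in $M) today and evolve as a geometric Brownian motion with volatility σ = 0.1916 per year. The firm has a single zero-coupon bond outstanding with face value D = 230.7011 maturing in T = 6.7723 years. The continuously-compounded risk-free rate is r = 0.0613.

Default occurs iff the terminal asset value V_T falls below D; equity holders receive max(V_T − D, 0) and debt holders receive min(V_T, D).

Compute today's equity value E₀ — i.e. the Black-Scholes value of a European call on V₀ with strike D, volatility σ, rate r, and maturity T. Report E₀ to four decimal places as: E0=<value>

E0=281.5803

d₁ = [ln(V₀/D) + (r + σ²/2)T] / (σ√T)
   = [ln(433.0821/230.7011) + (0.0613 + 0.5·0.1916²)·6.7723] / (0.1916·√6.7723)
   = [0.629804 + 0.539449] / 0.498613 = 2.345013
d₂ = d₁ − σ√T = 2.345013 − 0.498613 = 1.846400
N(d₁) = 0.990487,  N(d₂) = 0.967583,  e^(−rT) = 0.660247
E₀ = V₀·N(d₁) − D·e^(−rT)·N(d₂)
   = 433.0821·0.990487 − 230.7011·0.660247·0.967583 = 281.580256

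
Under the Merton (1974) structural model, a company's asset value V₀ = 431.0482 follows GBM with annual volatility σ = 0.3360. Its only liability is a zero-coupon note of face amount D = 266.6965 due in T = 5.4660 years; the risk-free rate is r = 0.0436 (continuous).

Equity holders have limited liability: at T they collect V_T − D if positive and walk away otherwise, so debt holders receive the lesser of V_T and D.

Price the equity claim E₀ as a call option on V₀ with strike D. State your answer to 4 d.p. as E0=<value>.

d₁ = [ln(V₀/D) + (r + σ²/2)T] / (σ√T)
   = [ln(431.0482/266.6965) + (0.0436 + 0.5·0.3360²)·5.4660] / (0.3360·√5.4660)
   = [0.480109 + 0.546862] / 0.785550 = 1.307327
d₂ = d₁ − σ√T = 1.307327 − 0.785550 = 0.521776
N(d₁) = 0.904449,  N(d₂) = 0.699087,  e^(−rT) = 0.787952
E₀ = V₀·N(d₁) − D·e^(−rT)·N(d₂)
   = 431.0482·0.904449 − 266.6965·0.787952·0.699087 = 242.952134

E0=242.9521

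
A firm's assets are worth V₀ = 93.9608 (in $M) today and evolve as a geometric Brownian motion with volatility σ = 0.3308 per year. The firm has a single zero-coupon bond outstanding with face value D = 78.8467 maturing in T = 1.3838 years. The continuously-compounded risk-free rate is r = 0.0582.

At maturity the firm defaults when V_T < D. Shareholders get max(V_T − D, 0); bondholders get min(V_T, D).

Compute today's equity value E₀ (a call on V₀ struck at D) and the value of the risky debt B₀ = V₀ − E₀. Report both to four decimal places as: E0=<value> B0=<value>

E0=26.0994 B0=67.8614

d₁ = [ln(V₀/D) + (r + σ²/2)T] / (σ√T)
   = [ln(93.9608/78.8467) + (0.0582 + 0.5·0.3308²)·1.3838] / (0.3308·√1.3838)
   = [0.175372 + 0.156251] / 0.389137 = 0.852202
d₂ = d₁ − σ√T = 0.852202 − 0.389137 = 0.463065
N(d₁) = 0.802949,  N(d₂) = 0.678341,  e^(−rT) = 0.922621
E₀ = V₀·N(d₁) − D·e^(−rT)·N(d₂)
   = 93.9608·0.802949 − 78.8467·0.922621·0.678341 = 26.099397
B₀ = V₀ − E₀ = 93.9608 − 26.099397 = 67.861403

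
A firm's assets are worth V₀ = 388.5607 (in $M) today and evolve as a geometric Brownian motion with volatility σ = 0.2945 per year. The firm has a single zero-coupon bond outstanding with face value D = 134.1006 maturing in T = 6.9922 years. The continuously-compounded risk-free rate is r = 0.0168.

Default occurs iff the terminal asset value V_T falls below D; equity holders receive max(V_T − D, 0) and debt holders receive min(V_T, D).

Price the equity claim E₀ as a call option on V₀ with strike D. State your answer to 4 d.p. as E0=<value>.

d₁ = [ln(V₀/D) + (r + σ²/2)T] / (σ√T)
   = [ln(388.5607/134.1006) + (0.0168 + 0.5·0.2945²)·6.9922] / (0.2945·√6.9922)
   = [1.063859 + 0.420687] / 0.778740 = 1.906344
d₂ = d₁ − σ√T = 1.906344 − 0.778740 = 1.127605
N(d₁) = 0.971697,  N(d₂) = 0.870257,  e^(−rT) = 0.889168
E₀ = V₀·N(d₁) − D·e^(−rT)·N(d₂)
   = 388.5607·0.971697 − 134.1006·0.889168·0.870257 = 273.795721

E0=273.7957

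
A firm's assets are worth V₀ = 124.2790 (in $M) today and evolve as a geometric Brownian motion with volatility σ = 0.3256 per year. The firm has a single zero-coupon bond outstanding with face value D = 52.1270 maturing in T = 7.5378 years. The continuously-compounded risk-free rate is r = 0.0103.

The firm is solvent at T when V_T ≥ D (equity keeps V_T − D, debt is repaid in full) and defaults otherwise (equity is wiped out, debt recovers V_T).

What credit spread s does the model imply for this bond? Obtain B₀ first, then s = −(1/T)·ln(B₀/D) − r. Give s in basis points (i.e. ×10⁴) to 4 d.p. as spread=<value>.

spread=139.9285

d₁ = [ln(V₀/D) + (r + σ²/2)T] / (σ√T)
   = [ln(124.2790/52.1270) + (0.0103 + 0.5·0.3256²)·7.5378] / (0.3256·√7.5378)
   = [0.868846 + 0.477201] / 0.893937 = 1.505752
d₂ = d₁ − σ√T = 1.505752 − 0.893937 = 0.611815
N(d₁) = 0.933935,  N(d₂) = 0.729670,  e^(−rT) = 0.925298
E₀ = V₀·N(d₁) − D·e^(−rT)·N(d₂)
   = 124.2790·0.933935 − 52.1270·0.925298·0.729670 = 80.874269
B₀ = V₀ − E₀ = 124.2790 − 80.874269 = 43.404731
spread = −(1/T)·ln(B₀/D) − r = −(1/7.5378)·ln(43.404731/52.1270) − 0.0103 = 0.01399285
in basis points: 0.01399285 × 10⁴ = 139.9285 bp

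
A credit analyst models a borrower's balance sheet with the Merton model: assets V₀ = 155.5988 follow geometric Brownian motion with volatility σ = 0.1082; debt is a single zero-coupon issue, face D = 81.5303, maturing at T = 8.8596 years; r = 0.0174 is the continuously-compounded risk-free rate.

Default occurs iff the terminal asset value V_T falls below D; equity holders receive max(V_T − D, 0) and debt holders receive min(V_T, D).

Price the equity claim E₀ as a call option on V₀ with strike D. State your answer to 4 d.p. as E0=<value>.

d₁ = [ln(V₀/D) + (r + σ²/2)T] / (σ√T)
   = [ln(155.5988/81.5303) + (0.0174 + 0.5·0.1082²)·8.8596] / (0.1082·√8.8596)
   = [0.646306 + 0.206018] / 0.322058 = 2.646491
d₂ = d₁ − σ√T = 2.646491 − 0.322058 = 2.324433
N(d₁) = 0.995933,  N(d₂) = 0.989949,  e^(−rT) = 0.857137
E₀ = V₀·N(d₁) − D·e^(−rT)·N(d₂)
   = 155.5988·0.995933 − 81.5303·0.857137·0.989949 = 85.785776

E0=85.7858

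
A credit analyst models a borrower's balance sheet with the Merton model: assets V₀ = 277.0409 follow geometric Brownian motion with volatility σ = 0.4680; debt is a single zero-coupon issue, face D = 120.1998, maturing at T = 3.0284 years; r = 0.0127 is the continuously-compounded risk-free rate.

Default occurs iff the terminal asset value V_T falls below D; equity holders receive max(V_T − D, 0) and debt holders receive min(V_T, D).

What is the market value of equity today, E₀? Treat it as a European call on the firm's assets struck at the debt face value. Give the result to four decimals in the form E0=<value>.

E0=171.3844

d₁ = [ln(V₀/D) + (r + σ²/2)T] / (σ√T)
   = [ln(277.0409/120.1998) + (0.0127 + 0.5·0.4680²)·3.0284] / (0.4680·√3.0284)
   = [0.835010 + 0.370107] / 0.814428 = 1.479710
d₂ = d₁ − σ√T = 1.479710 − 0.814428 = 0.665282
N(d₁) = 0.930525,  N(d₂) = 0.747065,  e^(−rT) = 0.962270
E₀ = V₀·N(d₁) − D·e^(−rT)·N(d₂)
   = 277.0409·0.930525 − 120.1998·0.962270·0.747065 = 171.384406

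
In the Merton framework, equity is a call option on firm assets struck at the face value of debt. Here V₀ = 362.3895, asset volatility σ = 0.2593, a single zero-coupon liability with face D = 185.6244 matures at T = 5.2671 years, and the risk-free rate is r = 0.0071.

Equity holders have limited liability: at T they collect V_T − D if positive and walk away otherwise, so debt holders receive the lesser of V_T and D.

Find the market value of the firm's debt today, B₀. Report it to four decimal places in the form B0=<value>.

d₁ = [ln(V₀/D) + (r + σ²/2)T] / (σ√T)
   = [ln(362.3895/185.6244) + (0.0071 + 0.5·0.2593²)·5.2671] / (0.2593·√5.2671)
   = [0.668994 + 0.214467] / 0.595098 = 1.484565
d₂ = d₁ − σ√T = 1.484565 − 0.595098 = 0.889467
N(d₁) = 0.931170,  N(d₂) = 0.813124,  e^(−rT) = 0.963294
E₀ = V₀·N(d₁) − D·e^(−rT)·N(d₂)
   = 362.3895·0.931170 − 185.6244·0.963294·0.813124 = 192.050955
B₀ = V₀ − E₀ = 362.3895 − 192.050955 = 170.338545

B0=170.3385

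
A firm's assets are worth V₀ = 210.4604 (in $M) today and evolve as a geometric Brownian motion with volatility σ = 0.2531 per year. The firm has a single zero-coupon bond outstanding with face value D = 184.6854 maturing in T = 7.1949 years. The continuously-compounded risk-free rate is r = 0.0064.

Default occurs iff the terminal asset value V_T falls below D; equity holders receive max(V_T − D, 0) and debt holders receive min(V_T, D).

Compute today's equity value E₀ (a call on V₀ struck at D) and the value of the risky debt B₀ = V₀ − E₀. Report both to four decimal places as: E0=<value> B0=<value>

d₁ = [ln(V₀/D) + (r + σ²/2)T] / (σ√T)
   = [ln(210.4604/184.6854) + (0.0064 + 0.5·0.2531²)·7.1949] / (0.2531·√7.1949)
   = [0.130644 + 0.276499] / 0.678898 = 0.599711
d₂ = d₁ − σ√T = 0.599711 − 0.678898 = -0.079187
N(d₁) = 0.725650,  N(d₂) = 0.468442,  e^(−rT) = 0.954997
E₀ = V₀·N(d₁) − D·e^(−rT)·N(d₂)
   = 210.4604·0.725650 − 184.6854·0.954997·0.468442 = 70.099752
B₀ = V₀ − E₀ = 210.4604 − 70.099752 = 140.360648

E0=70.0998 B0=140.3606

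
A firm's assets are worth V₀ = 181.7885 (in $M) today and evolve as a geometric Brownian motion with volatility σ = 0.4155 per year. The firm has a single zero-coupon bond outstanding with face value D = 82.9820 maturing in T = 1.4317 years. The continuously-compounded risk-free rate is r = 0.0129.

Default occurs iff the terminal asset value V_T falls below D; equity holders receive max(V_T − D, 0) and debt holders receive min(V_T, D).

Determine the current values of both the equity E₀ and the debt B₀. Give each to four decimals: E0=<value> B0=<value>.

E0=101.6530 B0=80.1355

d₁ = [ln(V₀/D) + (r + σ²/2)T] / (σ√T)
   = [ln(181.7885/82.9820) + (0.0129 + 0.5·0.4155²)·1.4317] / (0.4155·√1.4317)
   = [0.784220 + 0.142053] / 0.497161 = 1.863126
d₂ = d₁ − σ√T = 1.863126 − 0.497161 = 1.365965
N(d₁) = 0.968778,  N(d₂) = 0.914025,  e^(−rT) = 0.981701
E₀ = V₀·N(d₁) − D·e^(−rT)·N(d₂)
   = 181.7885·0.968778 − 82.9820·0.981701·0.914025 = 101.652993
B₀ = V₀ − E₀ = 181.7885 − 101.652993 = 80.135507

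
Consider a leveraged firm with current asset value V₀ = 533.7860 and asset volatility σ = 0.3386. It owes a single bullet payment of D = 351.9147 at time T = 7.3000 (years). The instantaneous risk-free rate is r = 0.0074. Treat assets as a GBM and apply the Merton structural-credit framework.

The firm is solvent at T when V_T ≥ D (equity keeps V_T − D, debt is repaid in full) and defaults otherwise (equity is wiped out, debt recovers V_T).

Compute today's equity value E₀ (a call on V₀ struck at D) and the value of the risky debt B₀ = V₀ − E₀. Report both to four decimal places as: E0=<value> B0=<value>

E0=271.1288 B0=262.6572

d₁ = [ln(V₀/D) + (r + σ²/2)T] / (σ√T)
   = [ln(533.7860/351.9147) + (0.0074 + 0.5·0.3386²)·7.3000] / (0.3386·√7.3000)
   = [0.416606 + 0.472492] / 0.914847 = 0.971855
d₂ = d₁ − σ√T = 0.971855 − 0.914847 = 0.057008
N(d₁) = 0.834439,  N(d₂) = 0.522731,  e^(−rT) = 0.947413
E₀ = V₀·N(d₁) − D·e^(−rT)·N(d₂)
   = 533.7860·0.834439 − 351.9147·0.947413·0.522731 = 271.128766
B₀ = V₀ − E₀ = 533.7860 − 271.128766 = 262.657234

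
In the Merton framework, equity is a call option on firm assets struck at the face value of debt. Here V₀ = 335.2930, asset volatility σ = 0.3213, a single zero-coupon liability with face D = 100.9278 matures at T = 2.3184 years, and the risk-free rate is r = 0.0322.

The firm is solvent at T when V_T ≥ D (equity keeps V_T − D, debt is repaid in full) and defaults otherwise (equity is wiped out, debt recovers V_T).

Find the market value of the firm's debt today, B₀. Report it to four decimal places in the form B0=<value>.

B0=93.5465

d₁ = [ln(V₀/D) + (r + σ²/2)T] / (σ√T)
   = [ln(335.2930/100.9278) + (0.0322 + 0.5·0.3213²)·2.3184] / (0.3213·√2.3184)
   = [1.200599 + 0.194321] / 0.489221 = 2.851310
d₂ = d₁ − σ√T = 2.851310 − 0.489221 = 2.362090
N(d₁) = 0.997823,  N(d₂) = 0.990914,  e^(−rT) = 0.928066
E₀ = V₀·N(d₁) − D·e^(−rT)·N(d₂)
   = 335.2930·0.997823 − 100.9278·0.928066·0.990914 = 241.746498
B₀ = V₀ − E₀ = 335.2930 − 241.746498 = 93.546502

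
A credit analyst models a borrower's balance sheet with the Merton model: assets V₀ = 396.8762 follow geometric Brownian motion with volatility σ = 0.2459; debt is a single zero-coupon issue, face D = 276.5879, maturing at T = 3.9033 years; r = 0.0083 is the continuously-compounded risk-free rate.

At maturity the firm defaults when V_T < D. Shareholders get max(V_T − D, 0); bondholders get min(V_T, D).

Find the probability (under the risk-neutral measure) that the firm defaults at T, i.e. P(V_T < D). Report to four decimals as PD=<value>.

PD=0.2853

d₁ = [ln(V₀/D) + (r + σ²/2)T] / (σ√T)
   = [ln(396.8762/276.5879) + (0.0083 + 0.5·0.2459²)·3.9033] / (0.2459·√3.9033)
   = [0.361096 + 0.150407] / 0.485819 = 1.052868
d₂ = d₁ − σ√T = 1.052868 − 0.485819 = 0.567049
risk-neutral PD = N(−d₂) = N(-0.567049) = 0.285341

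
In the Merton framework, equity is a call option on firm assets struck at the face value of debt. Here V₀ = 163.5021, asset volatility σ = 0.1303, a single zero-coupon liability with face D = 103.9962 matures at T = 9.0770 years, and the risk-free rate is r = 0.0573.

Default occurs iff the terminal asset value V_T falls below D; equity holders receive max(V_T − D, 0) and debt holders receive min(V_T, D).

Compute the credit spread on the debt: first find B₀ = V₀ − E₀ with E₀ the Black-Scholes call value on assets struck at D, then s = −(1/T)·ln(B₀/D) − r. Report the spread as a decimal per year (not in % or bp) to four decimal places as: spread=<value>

d₁ = [ln(V₀/D) + (r + σ²/2)T] / (σ√T)
   = [ln(163.5021/103.9962) + (0.0573 + 0.5·0.1303²)·9.0770] / (0.1303·√9.0770)
   = [0.452471 + 0.597167] / 0.392569 = 2.673771
d₂ = d₁ − σ√T = 2.673771 − 0.392569 = 2.281202
N(d₁) = 0.996250,  N(d₂) = 0.988732,  e^(−rT) = 0.594454
E₀ = V₀·N(d₁) − D·e^(−rT)·N(d₂)
   = 163.5021·0.996250 − 103.9962·0.594454·0.988732 = 101.764603
B₀ = V₀ − E₀ = 163.5021 − 101.764603 = 61.737497
spread = −(1/T)·ln(B₀/D) − r = −(1/9.0770)·ln(61.737497/103.9962) − 0.0573 = 0.00014881

spread=0.0001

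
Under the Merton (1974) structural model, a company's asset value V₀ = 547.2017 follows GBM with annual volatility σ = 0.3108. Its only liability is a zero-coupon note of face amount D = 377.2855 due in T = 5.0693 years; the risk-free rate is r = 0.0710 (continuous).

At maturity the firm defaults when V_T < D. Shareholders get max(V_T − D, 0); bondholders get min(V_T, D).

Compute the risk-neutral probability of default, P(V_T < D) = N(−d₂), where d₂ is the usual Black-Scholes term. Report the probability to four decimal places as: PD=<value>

d₁ = [ln(V₀/D) + (r + σ²/2)T] / (σ√T)
   = [ln(547.2017/377.2855) + (0.0710 + 0.5·0.3108²)·5.0693] / (0.3108·√5.0693)
   = [0.371815 + 0.604759] / 0.699769 = 1.395566
d₂ = d₁ − σ√T = 1.395566 − 0.699769 = 0.695796
risk-neutral PD = N(−d₂) = N(-0.695796) = 0.243278

PD=0.2433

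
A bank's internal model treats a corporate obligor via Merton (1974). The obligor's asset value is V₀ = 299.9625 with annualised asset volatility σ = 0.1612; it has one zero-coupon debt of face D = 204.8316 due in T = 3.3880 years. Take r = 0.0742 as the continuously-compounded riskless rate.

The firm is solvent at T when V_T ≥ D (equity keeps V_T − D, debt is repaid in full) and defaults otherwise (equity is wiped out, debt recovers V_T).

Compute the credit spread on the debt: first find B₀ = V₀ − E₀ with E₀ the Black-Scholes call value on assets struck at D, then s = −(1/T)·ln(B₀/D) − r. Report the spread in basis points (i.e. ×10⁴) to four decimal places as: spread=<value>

d₁ = [ln(V₀/D) + (r + σ²/2)T] / (σ√T)
   = [ln(299.9625/204.8316) + (0.0742 + 0.5·0.1612²)·3.3880] / (0.1612·√3.3880)
   = [0.381469 + 0.295409] / 0.296713 = 2.281255
d₂ = d₁ − σ√T = 2.281255 − 0.296713 = 1.984542
N(d₁) = 0.988733,  N(d₂) = 0.976402,  e^(−rT) = 0.777719
E₀ = V₀·N(d₁) − D·e^(−rT)·N(d₂)
   = 299.9625·0.988733 − 204.8316·0.777719·0.976402 = 141.040581
B₀ = V₀ − E₀ = 299.9625 − 141.040581 = 158.921919
spread = −(1/T)·ln(B₀/D) − r = −(1/3.3880)·ln(158.921919/204.8316) − 0.0742 = 0.00070412
in basis points: 0.00070412 × 10⁴ = 7.0412 bp

spread=7.0412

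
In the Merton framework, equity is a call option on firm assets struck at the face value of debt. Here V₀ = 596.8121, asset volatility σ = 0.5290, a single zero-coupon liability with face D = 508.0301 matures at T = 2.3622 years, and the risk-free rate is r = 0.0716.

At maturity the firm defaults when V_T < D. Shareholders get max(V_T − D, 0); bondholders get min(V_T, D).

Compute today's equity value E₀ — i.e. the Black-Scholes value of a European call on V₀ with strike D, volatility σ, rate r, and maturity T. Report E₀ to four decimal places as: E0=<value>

E0=258.1283

d₁ = [ln(V₀/D) + (r + σ²/2)T] / (σ√T)
   = [ln(596.8121/508.0301) + (0.0716 + 0.5·0.5290²)·2.3622] / (0.5290·√2.3622)
   = [0.161062 + 0.499654] / 0.813044 = 0.812644
d₂ = d₁ − σ√T = 0.812644 − 0.813044 = -0.000400
N(d₁) = 0.791789,  N(d₂) = 0.499841,  e^(−rT) = 0.844396
E₀ = V₀·N(d₁) − D·e^(−rT)·N(d₂)
   = 596.8121·0.791789 − 508.0301·0.844396·0.499841 = 258.128307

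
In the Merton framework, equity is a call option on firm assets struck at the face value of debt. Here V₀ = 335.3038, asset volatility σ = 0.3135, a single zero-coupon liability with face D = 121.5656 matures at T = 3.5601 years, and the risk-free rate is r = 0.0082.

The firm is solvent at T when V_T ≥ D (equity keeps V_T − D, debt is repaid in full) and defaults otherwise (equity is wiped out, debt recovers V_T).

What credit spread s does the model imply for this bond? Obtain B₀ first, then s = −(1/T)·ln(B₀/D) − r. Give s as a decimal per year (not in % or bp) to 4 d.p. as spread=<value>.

spread=0.0043

d₁ = [ln(V₀/D) + (r + σ²/2)T] / (σ√T)
   = [ln(335.3038/121.5656) + (0.0082 + 0.5·0.3135²)·3.5601] / (0.3135·√3.5601)
   = [1.014583 + 0.204140] / 0.591519 = 2.060328
d₂ = d₁ − σ√T = 2.060328 − 0.591519 = 1.468809
N(d₁) = 0.980316,  N(d₂) = 0.929058,  e^(−rT) = 0.971229
E₀ = V₀·N(d₁) − D·e^(−rT)·N(d₂)
   = 335.3038·0.980316 − 121.5656·0.971229·0.929058 = 219.011776
B₀ = V₀ − E₀ = 335.3038 − 219.011776 = 116.292024
spread = −(1/T)·ln(B₀/D) − r = −(1/3.5601)·ln(116.292024/121.5656) − 0.0082 = 0.00425739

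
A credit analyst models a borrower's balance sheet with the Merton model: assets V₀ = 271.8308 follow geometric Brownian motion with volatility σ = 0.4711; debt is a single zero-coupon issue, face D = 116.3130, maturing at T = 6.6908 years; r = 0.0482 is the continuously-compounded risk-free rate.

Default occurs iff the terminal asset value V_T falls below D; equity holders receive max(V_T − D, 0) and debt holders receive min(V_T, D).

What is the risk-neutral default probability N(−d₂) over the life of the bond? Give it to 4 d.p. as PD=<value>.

PD=0.3624

d₁ = [ln(V₀/D) + (r + σ²/2)T] / (σ√T)
   = [ln(271.8308/116.3130) + (0.0482 + 0.5·0.4711²)·6.6908] / (0.4711·√6.6908)
   = [0.848895 + 1.064959] / 1.218575 = 1.570567
d₂ = d₁ − σ√T = 1.570567 − 1.218575 = 0.351993
risk-neutral PD = N(−d₂) = N(-0.351993) = 0.362422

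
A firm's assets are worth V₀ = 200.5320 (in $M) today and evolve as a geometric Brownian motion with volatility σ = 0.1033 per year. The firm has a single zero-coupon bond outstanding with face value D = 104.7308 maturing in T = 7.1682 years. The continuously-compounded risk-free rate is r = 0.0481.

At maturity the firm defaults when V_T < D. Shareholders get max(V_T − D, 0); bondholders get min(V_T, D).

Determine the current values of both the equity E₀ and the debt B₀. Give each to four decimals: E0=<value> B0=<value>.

E0=126.3453 B0=74.1867

d₁ = [ln(V₀/D) + (r + σ²/2)T] / (σ√T)
   = [ln(200.5320/104.7308) + (0.0481 + 0.5·0.1033²)·7.1682] / (0.1033·√7.1682)
   = [0.649581 + 0.383036] / 0.276570 = 3.733651
d₂ = d₁ − σ√T = 3.733651 − 0.276570 = 3.457081
N(d₁) = 0.999906,  N(d₂) = 0.999727,  e^(−rT) = 0.708369
E₀ = V₀·N(d₁) − D·e^(−rT)·N(d₂)
   = 200.5320·0.999906 − 104.7308·0.708369·0.999727 = 126.345302
B₀ = V₀ − E₀ = 200.5320 − 126.345302 = 74.186698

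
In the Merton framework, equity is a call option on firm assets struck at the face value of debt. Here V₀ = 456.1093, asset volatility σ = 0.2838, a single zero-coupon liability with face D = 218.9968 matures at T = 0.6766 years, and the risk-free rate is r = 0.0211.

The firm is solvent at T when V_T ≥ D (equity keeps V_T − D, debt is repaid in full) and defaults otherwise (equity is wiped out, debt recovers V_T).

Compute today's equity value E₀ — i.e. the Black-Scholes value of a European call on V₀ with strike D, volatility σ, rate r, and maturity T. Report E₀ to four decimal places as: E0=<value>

d₁ = [ln(V₀/D) + (r + σ²/2)T] / (σ√T)
   = [ln(456.1093/218.9968) + (0.0211 + 0.5·0.2838²)·0.6766] / (0.2838·√0.6766)
   = [0.733675 + 0.041524] / 0.233442 = 3.320740
d₂ = d₁ − σ√T = 3.320740 − 0.233442 = 3.087298
N(d₁) = 0.999551,  N(d₂) = 0.998990,  e^(−rT) = 0.985825
E₀ = V₀·N(d₁) − D·e^(−rT)·N(d₂)
   = 456.1093·0.999551 − 218.9968·0.985825·0.998990 = 240.230034

E0=240.2300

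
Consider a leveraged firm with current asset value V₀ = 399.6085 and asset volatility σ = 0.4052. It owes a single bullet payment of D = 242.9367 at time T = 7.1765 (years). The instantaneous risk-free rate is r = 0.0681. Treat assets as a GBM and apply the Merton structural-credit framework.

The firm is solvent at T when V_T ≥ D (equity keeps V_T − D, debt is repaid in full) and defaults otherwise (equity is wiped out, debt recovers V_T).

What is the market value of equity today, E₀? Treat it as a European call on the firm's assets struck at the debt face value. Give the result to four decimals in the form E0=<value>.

E0=274.5158

d₁ = [ln(V₀/D) + (r + σ²/2)T] / (σ√T)
   = [ln(399.6085/242.9367) + (0.0681 + 0.5·0.4052²)·7.1765] / (0.4052·√7.1765)
   = [0.497684 + 1.077864] / 1.085490 = 1.451463
d₂ = d₁ − σ√T = 1.451463 − 1.085490 = 0.365973
N(d₁) = 0.926674,  N(d₂) = 0.642807,  e^(−rT) = 0.613411
E₀ = V₀·N(d₁) − D·e^(−rT)·N(d₂)
   = 399.6085·0.926674 − 242.9367·0.613411·0.642807 = 274.515777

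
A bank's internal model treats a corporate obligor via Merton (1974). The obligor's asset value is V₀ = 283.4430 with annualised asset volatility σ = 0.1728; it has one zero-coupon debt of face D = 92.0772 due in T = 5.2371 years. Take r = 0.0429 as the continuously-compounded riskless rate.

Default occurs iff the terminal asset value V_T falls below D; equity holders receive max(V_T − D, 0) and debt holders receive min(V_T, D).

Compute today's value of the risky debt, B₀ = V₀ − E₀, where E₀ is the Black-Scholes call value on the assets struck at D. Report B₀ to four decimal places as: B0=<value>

B0=73.5446

d₁ = [ln(V₀/D) + (r + σ²/2)T] / (σ√T)
   = [ln(283.4430/92.0772) + (0.0429 + 0.5·0.1728²)·5.2371] / (0.1728·√5.2371)
   = [1.124384 + 0.302861] / 0.395448 = 3.609186
d₂ = d₁ − σ√T = 3.609186 − 0.395448 = 3.213738
N(d₁) = 0.999846,  N(d₂) = 0.999345,  e^(−rT) = 0.798779
E₀ = V₀·N(d₁) − D·e^(−rT)·N(d₂)
   = 283.4430·0.999846 − 92.0772·0.798779·0.999345 = 209.898363
B₀ = V₀ − E₀ = 283.4430 − 209.898363 = 73.544637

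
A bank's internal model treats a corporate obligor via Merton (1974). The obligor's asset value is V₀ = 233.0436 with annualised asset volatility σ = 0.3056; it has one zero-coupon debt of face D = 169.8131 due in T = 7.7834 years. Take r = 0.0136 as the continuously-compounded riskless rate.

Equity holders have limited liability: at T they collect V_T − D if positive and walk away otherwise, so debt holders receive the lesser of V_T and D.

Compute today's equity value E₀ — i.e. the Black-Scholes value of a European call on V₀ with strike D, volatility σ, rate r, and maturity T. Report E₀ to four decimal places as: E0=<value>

d₁ = [ln(V₀/D) + (r + σ²/2)T] / (σ√T)
   = [ln(233.0436/169.8131) + (0.0136 + 0.5·0.3056²)·7.7834] / (0.3056·√7.7834)
   = [0.316527 + 0.469305] / 0.852586 = 0.921705
d₂ = d₁ − σ√T = 0.921705 − 0.852586 = 0.069119
N(d₁) = 0.821659,  N(d₂) = 0.527553,  e^(−rT) = 0.899556
E₀ = V₀·N(d₁) − D·e^(−rT)·N(d₂)
   = 233.0436·0.821659 − 169.8131·0.899556·0.527553 = 110.895293

E0=110.8953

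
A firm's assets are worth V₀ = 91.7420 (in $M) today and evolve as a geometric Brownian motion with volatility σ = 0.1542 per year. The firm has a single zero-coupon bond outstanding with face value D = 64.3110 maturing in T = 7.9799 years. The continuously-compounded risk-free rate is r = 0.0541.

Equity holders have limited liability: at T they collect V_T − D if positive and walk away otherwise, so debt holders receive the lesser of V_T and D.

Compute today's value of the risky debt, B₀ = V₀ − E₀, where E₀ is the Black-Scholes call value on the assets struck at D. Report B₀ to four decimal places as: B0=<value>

d₁ = [ln(V₀/D) + (r + σ²/2)T] / (σ√T)
   = [ln(91.7420/64.3110) + (0.0541 + 0.5·0.1542²)·7.9799] / (0.1542·√7.9799)
   = [0.355250 + 0.526584] / 0.435595 = 2.024434
d₂ = d₁ − σ√T = 2.024434 − 0.435595 = 1.588839
N(d₁) = 0.978537,  N(d₂) = 0.943952,  e^(−rT) = 0.649396
E₀ = V₀·N(d₁) − D·e^(−rT)·N(d₂)
   = 91.7420·0.978537 − 64.3110·0.649396·0.943952 = 50.350424
B₀ = V₀ − E₀ = 91.7420 − 50.350424 = 41.391576

B0=41.3916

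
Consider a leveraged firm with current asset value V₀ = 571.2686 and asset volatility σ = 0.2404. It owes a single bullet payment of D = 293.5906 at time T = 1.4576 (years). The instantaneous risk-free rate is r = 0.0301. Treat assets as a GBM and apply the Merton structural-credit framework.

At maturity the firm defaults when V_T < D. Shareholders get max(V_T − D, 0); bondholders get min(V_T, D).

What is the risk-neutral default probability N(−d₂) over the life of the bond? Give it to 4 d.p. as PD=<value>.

PD=0.0107

d₁ = [ln(V₀/D) + (r + σ²/2)T] / (σ√T)
   = [ln(571.2686/293.5906) + (0.0301 + 0.5·0.2404²)·1.4576] / (0.2404·√1.4576)
   = [0.665673 + 0.085993] / 0.290238 = 2.589830
d₂ = d₁ − σ√T = 2.589830 − 0.290238 = 2.299592
risk-neutral PD = N(−d₂) = N(-2.299592) = 0.010736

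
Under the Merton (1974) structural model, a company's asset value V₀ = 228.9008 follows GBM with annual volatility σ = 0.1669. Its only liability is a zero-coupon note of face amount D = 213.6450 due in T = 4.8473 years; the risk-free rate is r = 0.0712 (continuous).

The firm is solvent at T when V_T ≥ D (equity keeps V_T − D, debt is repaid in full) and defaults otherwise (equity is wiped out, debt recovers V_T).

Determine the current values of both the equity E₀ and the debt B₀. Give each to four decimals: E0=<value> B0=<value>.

d₁ = [ln(V₀/D) + (r + σ²/2)T] / (σ√T)
   = [ln(228.9008/213.6450) + (0.0712 + 0.5·0.1669²)·4.8473] / (0.1669·√4.8473)
   = [0.068973 + 0.412640] / 0.367457 = 1.310666
d₂ = d₁ − σ√T = 1.310666 − 0.367457 = 0.943209
N(d₁) = 0.905015,  N(d₂) = 0.827213,  e^(−rT) = 0.708130
E₀ = V₀·N(d₁) − D·e^(−rT)·N(d₂)
   = 228.9008·0.905015 − 213.6450·0.708130·0.827213 = 82.010841
B₀ = V₀ − E₀ = 228.9008 − 82.010841 = 146.889959

E0=82.0108 B0=146.8900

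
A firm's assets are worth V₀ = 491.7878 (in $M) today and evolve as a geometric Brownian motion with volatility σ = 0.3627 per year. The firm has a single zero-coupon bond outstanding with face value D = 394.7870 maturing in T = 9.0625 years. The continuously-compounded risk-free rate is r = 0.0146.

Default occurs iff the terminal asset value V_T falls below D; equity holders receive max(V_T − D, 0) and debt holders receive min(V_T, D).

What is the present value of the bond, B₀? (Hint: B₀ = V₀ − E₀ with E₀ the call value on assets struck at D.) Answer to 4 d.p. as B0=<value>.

d₁ = [ln(V₀/D) + (r + σ²/2)T] / (σ√T)
   = [ln(491.7878/394.7870) + (0.0146 + 0.5·0.3627²)·9.0625] / (0.3627·√9.0625)
   = [0.219701 + 0.728404] / 1.091872 = 0.868330
d₂ = d₁ − σ√T = 0.868330 − 1.091872 = -0.223541
N(d₁) = 0.807393,  N(d₂) = 0.411557,  e^(−rT) = 0.876067
E₀ = V₀·N(d₁) − D·e^(−rT)·N(d₂)
   = 491.7878·0.807393 − 394.7870·0.876067·0.411557 = 254.725020
B₀ = V₀ − E₀ = 491.7878 − 254.725020 = 237.062780

B0=237.0628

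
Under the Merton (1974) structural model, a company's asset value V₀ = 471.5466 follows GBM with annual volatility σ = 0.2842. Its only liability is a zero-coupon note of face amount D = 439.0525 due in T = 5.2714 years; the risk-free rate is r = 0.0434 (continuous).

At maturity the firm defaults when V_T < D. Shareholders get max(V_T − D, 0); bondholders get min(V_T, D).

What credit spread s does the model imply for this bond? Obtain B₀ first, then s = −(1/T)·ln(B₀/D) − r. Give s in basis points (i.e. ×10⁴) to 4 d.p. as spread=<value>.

spread=320.3282

d₁ = [ln(V₀/D) + (r + σ²/2)T] / (σ√T)
   = [ln(471.5466/439.0525) + (0.0434 + 0.5·0.2842²)·5.2714] / (0.2842·√5.2714)
   = [0.071399 + 0.441663] / 0.652510 = 0.786290
d₂ = d₁ − σ√T = 0.786290 − 0.652510 = 0.133781
N(d₁) = 0.784151,  N(d₂) = 0.553212,  e^(−rT) = 0.795505
E₀ = V₀·N(d₁) − D·e^(−rT)·N(d₂)
   = 471.5466·0.784151 − 439.0525·0.795505·0.553212 = 176.544517
B₀ = V₀ − E₀ = 471.5466 − 176.544517 = 295.002083
spread = −(1/T)·ln(B₀/D) − r = −(1/5.2714)·ln(295.002083/439.0525) − 0.0434 = 0.03203282
in basis points: 0.03203282 × 10⁴ = 320.3282 bp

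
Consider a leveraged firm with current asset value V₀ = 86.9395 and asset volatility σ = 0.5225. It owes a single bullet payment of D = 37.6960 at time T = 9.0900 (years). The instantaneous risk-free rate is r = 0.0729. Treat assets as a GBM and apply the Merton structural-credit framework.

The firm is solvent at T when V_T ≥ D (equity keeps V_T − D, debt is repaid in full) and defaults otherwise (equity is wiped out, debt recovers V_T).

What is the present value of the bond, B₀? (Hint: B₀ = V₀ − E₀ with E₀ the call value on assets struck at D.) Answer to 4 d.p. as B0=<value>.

B0=14.5450

d₁ = [ln(V₀/D) + (r + σ²/2)T] / (σ√T)
   = [ln(86.9395/37.6960) + (0.0729 + 0.5·0.5225²)·9.0900] / (0.5225·√9.0900)
   = [0.835658 + 1.903474] / 1.575318 = 1.738781
d₂ = d₁ − σ√T = 1.738781 − 1.575318 = 0.163463
N(d₁) = 0.958963,  N(d₂) = 0.564923,  e^(−rT) = 0.515478
E₀ = V₀·N(d₁) − D·e^(−rT)·N(d₂)
   = 86.9395·0.958963 − 37.6960·0.515478·0.564923 = 72.394519
B₀ = V₀ − E₀ = 86.9395 − 72.394519 = 14.544981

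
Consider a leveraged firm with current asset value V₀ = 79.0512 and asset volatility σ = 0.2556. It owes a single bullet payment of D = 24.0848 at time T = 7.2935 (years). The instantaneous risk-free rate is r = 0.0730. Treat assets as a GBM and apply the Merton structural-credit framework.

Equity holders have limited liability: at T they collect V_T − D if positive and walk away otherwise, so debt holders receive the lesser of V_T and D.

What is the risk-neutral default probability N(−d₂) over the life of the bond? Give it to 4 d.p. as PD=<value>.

d₁ = [ln(V₀/D) + (r + σ²/2)T] / (σ√T)
   = [ln(79.0512/24.0848) + (0.0730 + 0.5·0.2556²)·7.2935] / (0.2556·√7.2935)
   = [1.188515 + 0.770673] / 0.690286 = 2.838227
d₂ = d₁ − σ√T = 2.838227 − 0.690286 = 2.147941
risk-neutral PD = N(−d₂) = N(-2.147941) = 0.015859

PD=0.0159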